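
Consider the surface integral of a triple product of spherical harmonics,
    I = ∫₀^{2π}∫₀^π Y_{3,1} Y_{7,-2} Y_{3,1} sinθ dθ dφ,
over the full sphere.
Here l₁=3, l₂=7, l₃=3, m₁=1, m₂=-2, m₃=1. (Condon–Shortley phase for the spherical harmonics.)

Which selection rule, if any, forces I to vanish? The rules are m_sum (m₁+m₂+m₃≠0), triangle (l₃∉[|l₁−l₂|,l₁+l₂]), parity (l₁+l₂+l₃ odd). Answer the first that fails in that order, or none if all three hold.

triangle

azimuthal sum: 1 − 2 + 1 = 0  ✓
4 ≤ 3 ≤ 10 (triangle on l)  ✗
L = 3 + 7 + 3 = 13 (odd)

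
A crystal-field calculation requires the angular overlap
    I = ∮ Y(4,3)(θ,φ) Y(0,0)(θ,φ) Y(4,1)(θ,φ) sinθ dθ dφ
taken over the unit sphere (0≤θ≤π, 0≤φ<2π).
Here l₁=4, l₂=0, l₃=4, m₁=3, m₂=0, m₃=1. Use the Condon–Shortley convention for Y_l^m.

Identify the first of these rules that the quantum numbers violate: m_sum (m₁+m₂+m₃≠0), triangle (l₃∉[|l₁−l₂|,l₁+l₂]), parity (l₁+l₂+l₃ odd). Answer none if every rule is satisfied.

m₁+m₂+m₃ = 3 + 0 + 1 = 4  ✗
triangle: |4−0|=4 ≤ l₃=4 ≤ 4+0=4
parity: l₁+l₂+l₃ = 8 is even

m_sum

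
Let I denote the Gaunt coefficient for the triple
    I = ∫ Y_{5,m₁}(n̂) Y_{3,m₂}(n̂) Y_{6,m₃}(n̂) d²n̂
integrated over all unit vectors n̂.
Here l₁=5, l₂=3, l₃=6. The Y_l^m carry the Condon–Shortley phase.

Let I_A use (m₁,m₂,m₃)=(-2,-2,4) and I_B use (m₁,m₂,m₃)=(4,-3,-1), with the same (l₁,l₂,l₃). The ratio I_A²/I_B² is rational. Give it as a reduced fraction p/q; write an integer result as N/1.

Same 5,3,6: normalisation and zero-m 3j drop out of the ratio.
A: Δ: 2! 8! 4! / 15! → 1/675675; sum: t=0:+1/60480 t=1:−1/34560 = -1/80640; 3j²(5 3 6; -2 -2 4) = Δ·Π!·Σ² = 6/1001  (sign -1)
B: Δ: 2! 8! 4! / 15! → 1/675675; sum: t=0:+1/241920 = 1/241920; 3j²(5 3 6; 4 -3 -1) = Δ·Π!·Σ² = 4/1001  (sign -1)
I_A²/I_B² = (6/1001)/(4/1001) = 3/2

3/2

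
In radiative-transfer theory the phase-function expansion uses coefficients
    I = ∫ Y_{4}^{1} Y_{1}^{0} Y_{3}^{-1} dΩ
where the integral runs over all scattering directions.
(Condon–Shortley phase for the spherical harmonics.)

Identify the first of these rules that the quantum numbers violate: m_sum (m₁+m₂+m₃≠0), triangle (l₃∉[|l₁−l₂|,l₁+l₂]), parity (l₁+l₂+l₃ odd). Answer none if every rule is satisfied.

none

azimuthal sum: 1 + 0 − 1 = 0  ✓
3 ≤ 3 ≤ 5 (triangle on l)  ✓
L = 4 + 1 + 3 = 8 (even)  ✓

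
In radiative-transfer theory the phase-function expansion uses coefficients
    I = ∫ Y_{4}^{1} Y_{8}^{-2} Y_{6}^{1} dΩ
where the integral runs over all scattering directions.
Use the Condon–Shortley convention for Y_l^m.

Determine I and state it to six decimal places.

0.132771

m-sum 0 ✓  L=18 even ✓  4≤6≤12 ✓
Π(2lᵢ+1) = 9×17×13 = 1989
triangle coeff Δ(4,8,6) = 1/23279256
Σ_t [2,4]: t=2:+1/1658880 t=3:−1/518400 t=4:+1/1658880 = -1/1382400
(3j)²=504/46189 [(4 8 6; 0 0 0)], sign=-1
Σ_t [1,3]: t=1:−1/3456000 t=2:+1/829440 t=3:−1/2177280 = 199/435456000
(3j)²=39601/3879876 [(4 8 6; 1 -2 1)], sign=-1
⇒ 4πI² = 2138454/9653501
I = (+1)√(2138454/9653501/(4π)) = 0.13277081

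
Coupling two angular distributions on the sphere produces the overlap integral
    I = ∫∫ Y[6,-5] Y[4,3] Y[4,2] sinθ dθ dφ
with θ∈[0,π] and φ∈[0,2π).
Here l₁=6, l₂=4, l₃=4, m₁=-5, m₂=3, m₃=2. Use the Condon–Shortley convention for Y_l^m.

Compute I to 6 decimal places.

-0.100084

m-sum 0 ✓  L=14 even ✓  2≤4≤10 ✓
Π(2lᵢ+1) = 13×9×9 = 1053
triangle coeff Δ(6,4,4) = 1/1261260
Σ_t [2,4]: t=2:+1/4608 t=3:−1/1296 t=4:+1/4608 = -7/20736
(3j)²=20/1287 [(6 4 4; 0 0 0)], sign=-1
Σ_t [5,6]: t=5:−1/172800 t=6:+1/86400 = 1/172800
(3j)²=1/130 [(6 4 4; -5 3 2)], sign=+1
⇒ 4πI² = 18/143
I = (-1)√(18/143/(4π)) = -0.10008369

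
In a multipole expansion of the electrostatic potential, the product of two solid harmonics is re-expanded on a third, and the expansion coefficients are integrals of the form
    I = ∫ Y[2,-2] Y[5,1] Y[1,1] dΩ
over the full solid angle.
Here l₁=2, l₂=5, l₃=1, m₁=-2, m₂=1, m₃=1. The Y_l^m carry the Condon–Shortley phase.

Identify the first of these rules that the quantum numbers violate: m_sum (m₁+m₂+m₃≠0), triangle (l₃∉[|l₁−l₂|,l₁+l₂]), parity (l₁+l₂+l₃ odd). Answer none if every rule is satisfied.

triangle

m₁+m₂+m₃ = -2 + 1 + 1 = 0  ✓
triangle: |2−5|=3 ≤ l₃=1 ≤ 2+5=7  ✗
parity: l₁+l₂+l₃ = 8 is even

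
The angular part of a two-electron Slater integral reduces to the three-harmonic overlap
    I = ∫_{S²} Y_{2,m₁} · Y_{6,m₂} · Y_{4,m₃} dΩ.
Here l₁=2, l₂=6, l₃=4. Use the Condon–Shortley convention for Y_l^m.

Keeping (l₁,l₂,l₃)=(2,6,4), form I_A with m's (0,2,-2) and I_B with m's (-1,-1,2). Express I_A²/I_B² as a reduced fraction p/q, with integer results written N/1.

12/5

Same 2,6,4: normalisation and zero-m 3j drop out of the ratio.
A: Δ: 4! 0! 8! / 13! → 1/6435; sum: t=2:+1/5760 = 1/5760; 3j²(2 6 4; 0 2 -2) = Δ·Π!·Σ² = 56/2145  (sign +1)
B: Δ: 4! 0! 8! / 13! → 1/6435; sum: t=3:−1/8640 = -1/8640; 3j²(2 6 4; -1 -1 2) = Δ·Π!·Σ² = 14/1287  (sign -1)
I_A²/I_B² = (56/2145)/(14/1287) = 12/5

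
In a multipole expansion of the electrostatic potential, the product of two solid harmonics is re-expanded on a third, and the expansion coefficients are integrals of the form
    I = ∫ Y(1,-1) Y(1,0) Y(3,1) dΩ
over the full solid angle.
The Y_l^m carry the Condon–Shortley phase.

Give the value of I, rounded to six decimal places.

0.000000

triangle: need 0≤l₃≤2, have 3; I=0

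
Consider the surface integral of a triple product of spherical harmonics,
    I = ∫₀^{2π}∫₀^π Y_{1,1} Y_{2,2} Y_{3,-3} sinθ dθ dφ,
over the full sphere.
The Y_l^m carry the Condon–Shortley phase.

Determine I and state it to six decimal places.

Checks pass: Σm=0; 6 even; l₃=3∈[1,3].
(2·1+1)(2·2+1)(2·3+1) = 105
Δ: 0! 2! 4! / 7! → 1/105
sum: t=0:+1/4 = 1/4
3j²(1 2 3; 0 0 0) = Δ·Π!·Σ² = 3/35  (sign -1)
sum: t=0:+1/48 = 1/48
3j²(1 2 3; 1 2 -3) = Δ·Π!·Σ² = 1/7  (sign +1)
combine: 4πI² = 105·3/35·1/7 = 9/7
take √, sign -1: I = -0.31986543

-0.319865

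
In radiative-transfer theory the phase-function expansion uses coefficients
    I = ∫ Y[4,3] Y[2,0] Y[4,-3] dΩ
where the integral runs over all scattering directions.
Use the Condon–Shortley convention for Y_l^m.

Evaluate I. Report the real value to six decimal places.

0.057344

m-sum 0 ✓  L=10 even ✓  2≤4≤6 ✓
Π(2lᵢ+1) = 9×5×9 = 405
triangle coeff Δ(4,2,4) = 1/13860
Σ_t [0,2]: t=0:+1/192 t=1:−1/36 t=2:+1/192 = -5/288
(3j)²=20/693 [(4 2 4; 0 0 0)], sign=-1
Σ_t [0,1]: t=0:+1/480 t=1:−1/720 = 1/1440
(3j)²=7/1980 [(4 2 4; 3 0 -3)], sign=-1
⇒ 4πI² = 5/121
I = (+1)√(5/121/(4π)) = 0.05734392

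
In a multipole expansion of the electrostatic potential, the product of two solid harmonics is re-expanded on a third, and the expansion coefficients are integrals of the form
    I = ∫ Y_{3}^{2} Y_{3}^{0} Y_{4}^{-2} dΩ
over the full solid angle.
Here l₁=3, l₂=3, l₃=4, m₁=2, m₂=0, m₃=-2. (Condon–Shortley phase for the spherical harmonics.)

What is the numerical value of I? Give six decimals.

Checks pass: Σm=0; 10 even; l₃=4∈[0,6].
(2·3+1)(2·3+1)(2·4+1) = 441
Δ: 2! 4! 4! / 11! → 1/34650
sum: t=0:+1/72 t=1:−1/16 t=2:+1/72 = -5/144
3j²(3 3 4; 0 0 0) = Δ·Π!·Σ² = 2/77  (sign -1)
sum: t=0:+1/72 t=1:−1/96 = 1/288
3j²(3 3 4; 2 0 -2) = Δ·Π!·Σ² = 1/462  (sign +1)
combine: 4πI² = 441·2/77·1/462 = 3/121
take √, sign -1: I = -0.04441841

-0.044418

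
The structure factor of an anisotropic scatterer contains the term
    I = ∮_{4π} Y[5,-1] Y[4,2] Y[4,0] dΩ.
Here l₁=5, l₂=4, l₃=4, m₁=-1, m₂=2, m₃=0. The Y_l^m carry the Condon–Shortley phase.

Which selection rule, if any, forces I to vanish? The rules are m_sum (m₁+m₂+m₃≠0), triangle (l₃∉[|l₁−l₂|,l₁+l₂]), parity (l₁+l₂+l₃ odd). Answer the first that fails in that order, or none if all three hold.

m_sum

Σmᵢ = 1  ✗
l₃∈[|l₁−l₂|,l₁+l₂]=[1,9], have l₃=4
Σlᵢ = 13 ⇒ odd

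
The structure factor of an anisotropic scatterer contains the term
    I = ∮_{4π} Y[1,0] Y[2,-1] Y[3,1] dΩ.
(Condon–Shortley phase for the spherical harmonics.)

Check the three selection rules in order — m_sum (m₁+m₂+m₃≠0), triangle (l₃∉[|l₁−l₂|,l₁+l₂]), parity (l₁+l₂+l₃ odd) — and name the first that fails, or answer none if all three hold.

Σmᵢ = 0  ✓
l₃∈[|l₁−l₂|,l₁+l₂]=[1,3], have l₃=3  ✓
Σlᵢ = 6 ⇒ even  ✓

none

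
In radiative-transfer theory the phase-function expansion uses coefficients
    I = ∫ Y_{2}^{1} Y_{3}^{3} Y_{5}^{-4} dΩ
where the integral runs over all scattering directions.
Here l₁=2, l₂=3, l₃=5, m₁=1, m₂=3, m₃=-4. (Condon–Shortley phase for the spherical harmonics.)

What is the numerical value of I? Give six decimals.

0.219610

Rules hold: Σm=0, L=10 even, 1≤5≤5.
N = 5·7·11 = 385
Δ = 0!·4!·6!/11! = 1/2310
Racah Σ t=0..0: t=0:+1/144 = 1/144
⇒ 3j(2 3 5; 0 0 0)² = 10/231, sgn -1
Racah Σ t=0..0: t=0:+1/4320 = 1/4320
⇒ 3j(2 3 5; 1 3 -4)² = 2/55, sgn -1
4πI² = N·(3j₀)²·(3jₘ)² = 20/33
I = +1·√(0.606061/4π) = 0.21961050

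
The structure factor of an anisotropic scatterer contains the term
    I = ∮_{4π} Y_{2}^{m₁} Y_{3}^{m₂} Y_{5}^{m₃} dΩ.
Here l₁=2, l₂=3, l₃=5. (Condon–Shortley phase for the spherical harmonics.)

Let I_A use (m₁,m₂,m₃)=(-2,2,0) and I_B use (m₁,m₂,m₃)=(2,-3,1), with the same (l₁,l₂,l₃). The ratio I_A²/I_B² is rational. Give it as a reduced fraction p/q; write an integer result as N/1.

Same 2,3,5: normalisation and zero-m 3j drop out of the ratio.
A: Δ: 0! 4! 6! / 11! → 1/2310; sum: t=0:+1/2880 = 1/2880; 3j²(2 3 5; -2 2 0) = Δ·Π!·Σ² = 1/462  (sign -1)
B: Δ: 0! 4! 6! / 11! → 1/2310; sum: t=0:+1/17280 = 1/17280; 3j²(2 3 5; 2 -3 1) = Δ·Π!·Σ² = 1/2310  (sign +1)
I_A²/I_B² = (1/462)/(1/2310) = 5/1

5/1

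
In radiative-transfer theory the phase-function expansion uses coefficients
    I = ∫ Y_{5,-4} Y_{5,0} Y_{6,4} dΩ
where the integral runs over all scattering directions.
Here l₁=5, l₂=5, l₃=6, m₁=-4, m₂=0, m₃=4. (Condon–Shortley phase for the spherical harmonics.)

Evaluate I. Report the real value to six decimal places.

Checks pass: Σm=0; 16 even; l₃=6∈[0,10].
(2·5+1)(2·5+1)(2·6+1) = 1573
Δ: 4! 6! 6! / 17! → 1/28588560
sum: t=0:+1/345600 t=1:−1/13824 t=2:+1/5184 t=3:−1/13824 t=4:+1/345600 = 7/129600
3j²(5 5 6; 0 0 0) = Δ·Π!·Σ² = 80/7293  (sign +1)
sum: t=3:−1/207360 t=4:+1/345600 = -1/518400
3j²(5 5 6; -4 0 4) = Δ·Π!·Σ² = 12/2431  (sign -1)
combine: 4πI² = 1573·80/7293·12/2431 = 320/3757
take √, sign -1: I = -0.08232836

-0.082328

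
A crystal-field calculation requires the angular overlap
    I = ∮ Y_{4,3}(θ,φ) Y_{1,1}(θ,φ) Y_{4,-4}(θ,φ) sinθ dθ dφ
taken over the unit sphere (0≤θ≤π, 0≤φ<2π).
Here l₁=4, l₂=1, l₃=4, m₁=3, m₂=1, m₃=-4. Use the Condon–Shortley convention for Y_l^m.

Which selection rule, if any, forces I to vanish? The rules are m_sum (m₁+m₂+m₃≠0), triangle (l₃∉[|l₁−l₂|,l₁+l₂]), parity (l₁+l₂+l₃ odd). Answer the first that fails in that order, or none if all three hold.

parity

m₁+m₂+m₃ = 3 + 1 − 4 = 0  ✓
triangle: |4−1|=3 ≤ l₃=4 ≤ 4+1=5  ✓
parity: l₁+l₂+l₃ = 9 is odd  ✗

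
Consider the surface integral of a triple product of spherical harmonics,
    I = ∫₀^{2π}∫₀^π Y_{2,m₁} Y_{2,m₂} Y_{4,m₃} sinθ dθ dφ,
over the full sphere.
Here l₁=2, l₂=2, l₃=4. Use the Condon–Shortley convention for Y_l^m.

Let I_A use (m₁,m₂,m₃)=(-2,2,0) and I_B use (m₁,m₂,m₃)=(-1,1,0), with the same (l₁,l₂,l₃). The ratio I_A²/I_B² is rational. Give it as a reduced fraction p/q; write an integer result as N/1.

1/16

Same 2,2,4: normalisation and zero-m 3j drop out of the ratio.
A: Δ: 0! 4! 4! / 9! → 1/630; sum: t=0:+1/576 = 1/576; 3j²(2 2 4; -2 2 0) = Δ·Π!·Σ² = 1/630  (sign +1)
B: Δ: 0! 4! 4! / 9! → 1/630; sum: t=0:+1/36 = 1/36; 3j²(2 2 4; -1 1 0) = Δ·Π!·Σ² = 8/315  (sign +1)
I_A²/I_B² = (1/630)/(8/315) = 1/16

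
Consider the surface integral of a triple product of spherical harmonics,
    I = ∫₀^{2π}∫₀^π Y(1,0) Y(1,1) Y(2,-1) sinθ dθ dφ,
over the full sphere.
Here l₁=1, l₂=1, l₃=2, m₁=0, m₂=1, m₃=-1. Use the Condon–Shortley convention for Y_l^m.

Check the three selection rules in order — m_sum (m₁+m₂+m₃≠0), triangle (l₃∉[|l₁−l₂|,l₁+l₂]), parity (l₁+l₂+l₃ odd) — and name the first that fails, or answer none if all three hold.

none

azimuthal sum: 0 + 1 − 1 = 0  ✓
0 ≤ 2 ≤ 2 (triangle on l)  ✓
L = 1 + 1 + 2 = 4 (even)  ✓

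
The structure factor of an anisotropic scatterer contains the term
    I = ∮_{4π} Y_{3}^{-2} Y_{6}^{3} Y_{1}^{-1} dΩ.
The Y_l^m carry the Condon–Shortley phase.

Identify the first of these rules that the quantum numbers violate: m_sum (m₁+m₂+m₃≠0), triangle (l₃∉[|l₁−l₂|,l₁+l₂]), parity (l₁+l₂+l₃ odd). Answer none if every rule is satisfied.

triangle

Σmᵢ = 0  ✓
l₃∈[|l₁−l₂|,l₁+l₂]=[3,9], have l₃=1  ✗
Σlᵢ = 10 ⇒ even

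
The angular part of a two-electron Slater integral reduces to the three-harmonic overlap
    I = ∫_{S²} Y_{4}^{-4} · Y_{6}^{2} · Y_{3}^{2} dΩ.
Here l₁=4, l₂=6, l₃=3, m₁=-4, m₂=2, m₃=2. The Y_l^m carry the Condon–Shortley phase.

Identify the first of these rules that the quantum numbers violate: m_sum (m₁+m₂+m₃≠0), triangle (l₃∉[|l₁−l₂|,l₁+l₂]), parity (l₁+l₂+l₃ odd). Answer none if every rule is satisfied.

parity

azimuthal sum: -4 + 2 + 2 = 0  ✓
2 ≤ 3 ≤ 10 (triangle on l)  ✓
L = 4 + 6 + 3 = 13 (odd)  ✗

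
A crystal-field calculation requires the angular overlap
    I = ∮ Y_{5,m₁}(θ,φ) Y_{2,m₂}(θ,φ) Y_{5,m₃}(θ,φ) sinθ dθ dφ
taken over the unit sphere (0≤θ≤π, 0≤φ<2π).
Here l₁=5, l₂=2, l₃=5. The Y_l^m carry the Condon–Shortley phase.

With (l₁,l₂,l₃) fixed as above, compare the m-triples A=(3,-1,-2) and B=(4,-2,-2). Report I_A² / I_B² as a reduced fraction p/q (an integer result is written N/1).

25/18

Shared (l₁,l₂,l₃)=(5,2,5): N and (l;000)² cancel in I_A²/I_B².
A: Δ = 2!·8!·2!/13! = 1/38610; Racah Σ t=0..1: t=0:+1/2880 t=1:−1/10080 = 1/4032; ⇒ 3j(5 2 5; 3 -1 -2)² = 10/429, sgn -1
B: Δ = 2!·8!·2!/13! = 1/38610; Racah Σ t=0..0: t=0:+1/20160 = 1/20160; ⇒ 3j(5 2 5; 4 -2 -2)² = 12/715, sgn -1
I_A²/I_B² = (10/429)/(12/715) = 25/18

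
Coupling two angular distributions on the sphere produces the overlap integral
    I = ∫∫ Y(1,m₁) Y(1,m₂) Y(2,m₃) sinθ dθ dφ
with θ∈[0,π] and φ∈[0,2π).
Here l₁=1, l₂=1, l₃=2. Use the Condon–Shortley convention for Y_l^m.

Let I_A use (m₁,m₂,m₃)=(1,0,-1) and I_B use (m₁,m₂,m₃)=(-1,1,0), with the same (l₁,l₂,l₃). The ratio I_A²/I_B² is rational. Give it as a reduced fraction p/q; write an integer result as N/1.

3/1

Shared (l₁,l₂,l₃)=(1,1,2): N and (l;000)² cancel in I_A²/I_B².
A: Δ = 0!·2!·2!/5! = 1/30; Racah Σ t=0..0: t=0:+1/2 = 1/2; ⇒ 3j(1 1 2; 1 0 -1)² = 1/10, sgn -1
B: Δ = 0!·2!·2!/5! = 1/30; Racah Σ t=0..0: t=0:+1/4 = 1/4; ⇒ 3j(1 1 2; -1 1 0)² = 1/30, sgn +1
I_A²/I_B² = (1/10)/(1/30) = 3/1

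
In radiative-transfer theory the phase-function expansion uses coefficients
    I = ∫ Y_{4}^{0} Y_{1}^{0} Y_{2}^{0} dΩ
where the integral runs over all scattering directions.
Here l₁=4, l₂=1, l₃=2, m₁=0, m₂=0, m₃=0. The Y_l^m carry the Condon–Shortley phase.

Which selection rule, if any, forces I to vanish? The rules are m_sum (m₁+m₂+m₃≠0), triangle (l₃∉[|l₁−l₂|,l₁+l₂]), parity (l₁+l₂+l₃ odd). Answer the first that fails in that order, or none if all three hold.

azimuthal sum: 0 + 0 + 0 = 0  ✓
3 ≤ 2 ≤ 5 (triangle on l)  ✗
L = 4 + 1 + 2 = 7 (odd)

triangle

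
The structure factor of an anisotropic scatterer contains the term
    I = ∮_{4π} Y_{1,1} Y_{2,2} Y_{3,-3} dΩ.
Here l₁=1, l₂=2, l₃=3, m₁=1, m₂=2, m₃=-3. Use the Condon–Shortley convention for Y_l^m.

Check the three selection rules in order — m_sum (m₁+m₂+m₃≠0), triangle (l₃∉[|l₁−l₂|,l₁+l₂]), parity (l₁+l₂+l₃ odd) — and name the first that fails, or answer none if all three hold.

none

azimuthal sum: 1 + 2 − 3 = 0  ✓
1 ≤ 3 ≤ 3 (triangle on l)  ✓
L = 1 + 2 + 3 = 6 (even)  ✓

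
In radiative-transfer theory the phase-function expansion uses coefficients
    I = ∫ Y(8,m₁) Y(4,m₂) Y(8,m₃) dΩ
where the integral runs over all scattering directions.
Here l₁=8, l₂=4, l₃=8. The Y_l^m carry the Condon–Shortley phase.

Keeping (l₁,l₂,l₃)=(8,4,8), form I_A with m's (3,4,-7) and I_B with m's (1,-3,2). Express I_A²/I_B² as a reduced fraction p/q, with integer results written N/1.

l's match ⇒ only the (l;m) 3-j factors differ between A and B.
A: triangle coeff Δ(8,4,8) = 1/185175900; Σ_t [4,4]: t=4:+1/22992076800 = 1/22992076800; (3j)²=5/1938 [(8 4 8; 3 4 -7)], sign=-1
B: triangle coeff Δ(8,4,8) = 1/185175900; Σ_t [0,1]: t=0:+1/87091200 t=1:−1/74649600 = -1/522547200; (3j)²=2/4199 [(8 4 8; 1 -3 2)], sign=-1
I_A²/I_B² = (5/1938)/(2/4199) = 65/12

65/12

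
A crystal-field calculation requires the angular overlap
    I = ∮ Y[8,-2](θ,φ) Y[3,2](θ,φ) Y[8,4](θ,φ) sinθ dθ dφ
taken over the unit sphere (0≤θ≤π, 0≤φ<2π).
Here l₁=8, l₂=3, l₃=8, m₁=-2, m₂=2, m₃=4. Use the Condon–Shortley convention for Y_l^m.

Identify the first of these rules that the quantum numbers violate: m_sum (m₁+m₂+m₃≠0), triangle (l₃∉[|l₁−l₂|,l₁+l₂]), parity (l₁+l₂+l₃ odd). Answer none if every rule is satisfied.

m₁+m₂+m₃ = -2 + 2 + 4 = 4  ✗
triangle: |8−3|=5 ≤ l₃=8 ≤ 8+3=11
parity: l₁+l₂+l₃ = 19 is odd

m_sum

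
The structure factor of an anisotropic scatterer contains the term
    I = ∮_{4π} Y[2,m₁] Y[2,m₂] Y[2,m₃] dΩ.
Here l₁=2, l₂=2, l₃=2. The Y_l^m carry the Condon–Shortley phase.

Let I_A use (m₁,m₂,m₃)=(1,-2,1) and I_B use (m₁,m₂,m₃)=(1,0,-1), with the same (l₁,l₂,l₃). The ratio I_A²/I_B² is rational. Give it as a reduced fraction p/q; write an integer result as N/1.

l's match ⇒ only the (l;m) 3-j factors differ between A and B.
A: triangle coeff Δ(2,2,2) = 1/630; Σ_t [0,0]: t=0:+1/4 = 1/4; (3j)²=3/35 [(2 2 2; 1 -2 1)], sign=-1
B: triangle coeff Δ(2,2,2) = 1/630; Σ_t [0,1]: t=0:+1/4 t=1:−1/2 = -1/4; (3j)²=1/70 [(2 2 2; 1 0 -1)], sign=+1
I_A²/I_B² = (3/35)/(1/70) = 6/1

6/1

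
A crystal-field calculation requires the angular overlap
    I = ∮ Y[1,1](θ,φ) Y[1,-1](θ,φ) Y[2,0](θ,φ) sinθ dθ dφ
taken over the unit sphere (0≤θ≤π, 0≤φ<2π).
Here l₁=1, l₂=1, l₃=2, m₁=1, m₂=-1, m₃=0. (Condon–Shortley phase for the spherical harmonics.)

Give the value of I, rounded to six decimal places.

0.126157

Rules hold: Σm=0, L=4 even, 0≤2≤2.
N = 3·3·5 = 45
Δ = 0!·2!·2!/5! = 1/30
Racah Σ t=0..0: t=0:+1/1 = 1/1
⇒ 3j(1 1 2; 0 0 0)² = 2/15, sgn +1
Racah Σ t=0..0: t=0:+1/4 = 1/4
⇒ 3j(1 1 2; 1 -1 0)² = 1/30, sgn +1
4πI² = N·(3j₀)²·(3jₘ)² = 1/5
I = +1·√(0.2/4π) = 0.12615663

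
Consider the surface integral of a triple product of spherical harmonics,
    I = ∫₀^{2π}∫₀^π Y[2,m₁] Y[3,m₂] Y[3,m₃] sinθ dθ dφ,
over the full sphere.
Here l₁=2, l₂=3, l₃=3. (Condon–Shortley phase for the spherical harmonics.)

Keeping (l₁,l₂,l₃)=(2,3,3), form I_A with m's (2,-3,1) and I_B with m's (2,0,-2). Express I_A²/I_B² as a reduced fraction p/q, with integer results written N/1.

1/2

Shared (l₁,l₂,l₃)=(2,3,3): N and (l;000)² cancel in I_A²/I_B².
A: Δ = 2!·2!·4!/9! = 1/3780; Racah Σ t=0..0: t=0:+1/96 = 1/96; ⇒ 3j(2 3 3; 2 -3 1)² = 1/42, sgn +1
B: Δ = 2!·2!·4!/9! = 1/3780; Racah Σ t=0..0: t=0:+1/24 = 1/24; ⇒ 3j(2 3 3; 2 0 -2)² = 1/21, sgn -1
I_A²/I_B² = (1/42)/(1/21) = 1/2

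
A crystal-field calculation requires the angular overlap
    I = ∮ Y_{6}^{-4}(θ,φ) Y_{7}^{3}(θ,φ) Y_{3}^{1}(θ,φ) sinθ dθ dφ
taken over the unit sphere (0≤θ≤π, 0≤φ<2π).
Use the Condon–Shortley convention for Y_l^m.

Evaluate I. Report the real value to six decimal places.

Rules hold: Σm=0, L=16 even, 1≤3≤13.
N = 13·15·7 = 1365
Δ = 10!·2!·4!/17! = 1/2042040
Racah Σ t=4..6: t=4:+1/207360 t=5:−1/57600 t=6:+1/207360 = -1/129600
⇒ 3j(6 7 3; 0 0 0)² = 168/12155, sgn +1
Racah Σ t=8..10: t=8:+1/645120 t=9:−1/2177280 t=10:+1/174182400 = 191/174182400
⇒ 3j(6 7 3; -4 3 1)² = 36481/2042040, sgn +1
4πI² = N·(3j₀)²·(3jₘ)² = 766101/2272985
I = +1·√(0.337046/4π) = 0.16377205

0.163772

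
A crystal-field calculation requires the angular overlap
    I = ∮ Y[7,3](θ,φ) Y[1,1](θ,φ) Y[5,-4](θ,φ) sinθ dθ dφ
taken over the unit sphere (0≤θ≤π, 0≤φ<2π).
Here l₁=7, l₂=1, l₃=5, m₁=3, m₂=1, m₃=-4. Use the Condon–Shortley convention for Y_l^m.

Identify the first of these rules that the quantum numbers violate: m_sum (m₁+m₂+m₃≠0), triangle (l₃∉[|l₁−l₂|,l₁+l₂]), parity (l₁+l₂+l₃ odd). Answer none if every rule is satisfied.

azimuthal sum: 3 + 1 − 4 = 0  ✓
6 ≤ 5 ≤ 8 (triangle on l)  ✗
L = 7 + 1 + 5 = 13 (odd)

triangle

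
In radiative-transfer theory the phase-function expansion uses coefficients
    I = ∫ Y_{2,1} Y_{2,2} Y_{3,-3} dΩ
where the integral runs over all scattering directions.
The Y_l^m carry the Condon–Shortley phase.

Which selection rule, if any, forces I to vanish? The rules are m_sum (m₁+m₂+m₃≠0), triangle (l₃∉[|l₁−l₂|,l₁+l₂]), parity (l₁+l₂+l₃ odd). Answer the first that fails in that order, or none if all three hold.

Σmᵢ = 0  ✓
l₃∈[|l₁−l₂|,l₁+l₂]=[0,4], have l₃=3  ✓
Σlᵢ = 7 ⇒ odd  ✗

parity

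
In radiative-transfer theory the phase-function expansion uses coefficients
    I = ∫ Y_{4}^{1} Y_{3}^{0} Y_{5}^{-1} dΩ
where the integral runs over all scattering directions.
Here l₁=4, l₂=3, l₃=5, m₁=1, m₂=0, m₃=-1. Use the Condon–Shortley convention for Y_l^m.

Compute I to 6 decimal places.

m-sum 0 ✓  L=12 even ✓  1≤5≤7 ✓
Π(2lᵢ+1) = 9×7×11 = 693
triangle coeff Δ(4,3,5) = 1/180180
Σ_t [0,2]: t=0:+1/576 t=1:−1/144 t=2:+1/576 = -1/288
(3j)²=20/1001 [(4 3 5; 0 0 0)], sign=+1
Σ_t [0,2]: t=0:+1/432 t=1:−1/192 t=2:+1/1440 = -19/8640
(3j)²=361/30030 [(4 3 5; 1 0 -1)], sign=-1
⇒ 4πI² = 2166/13013
I = (-1)√(2166/13013/(4π)) = -0.11508947

-0.115089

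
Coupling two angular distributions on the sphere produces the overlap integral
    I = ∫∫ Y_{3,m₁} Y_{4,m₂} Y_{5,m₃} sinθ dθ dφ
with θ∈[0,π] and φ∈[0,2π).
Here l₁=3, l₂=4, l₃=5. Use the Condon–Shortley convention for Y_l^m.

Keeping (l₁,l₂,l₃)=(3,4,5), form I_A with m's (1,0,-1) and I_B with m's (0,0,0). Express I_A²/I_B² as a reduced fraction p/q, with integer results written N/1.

121/360

Shared (l₁,l₂,l₃)=(3,4,5): N and (l;000)² cancel in I_A²/I_B².
A: Δ = 2!·4!·6!/13! = 1/180180; Racah Σ t=0..2: t=0:+1/384 t=1:−1/216 t=2:+1/2304 = -11/6912; ⇒ 3j(3 4 5; 1 0 -1)² = 11/1638, sgn -1
B: Δ = 2!·4!·6!/13! = 1/180180; Racah Σ t=0..2: t=0:+1/576 t=1:−1/144 t=2:+1/576 = -1/288; ⇒ 3j(3 4 5; 0 0 0)² = 20/1001, sgn +1
I_A²/I_B² = (11/1638)/(20/1001) = 121/360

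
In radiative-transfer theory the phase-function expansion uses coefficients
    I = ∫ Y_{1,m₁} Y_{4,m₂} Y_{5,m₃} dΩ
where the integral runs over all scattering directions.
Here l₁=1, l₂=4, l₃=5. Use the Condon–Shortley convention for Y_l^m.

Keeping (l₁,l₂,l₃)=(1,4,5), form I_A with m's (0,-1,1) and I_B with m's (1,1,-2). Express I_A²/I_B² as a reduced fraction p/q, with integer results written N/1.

Shared (l₁,l₂,l₃)=(1,4,5): N and (l;000)² cancel in I_A²/I_B².
A: Δ = 0!·2!·8!/11! = 1/495; Racah Σ t=0..0: t=0:+1/720 = 1/720; ⇒ 3j(1 4 5; 0 -1 1)² = 8/165, sgn +1
B: Δ = 0!·2!·8!/11! = 1/495; Racah Σ t=0..0: t=0:+1/1440 = 1/1440; ⇒ 3j(1 4 5; 1 1 -2)² = 7/165, sgn -1
I_A²/I_B² = (8/165)/(7/165) = 8/7

8/7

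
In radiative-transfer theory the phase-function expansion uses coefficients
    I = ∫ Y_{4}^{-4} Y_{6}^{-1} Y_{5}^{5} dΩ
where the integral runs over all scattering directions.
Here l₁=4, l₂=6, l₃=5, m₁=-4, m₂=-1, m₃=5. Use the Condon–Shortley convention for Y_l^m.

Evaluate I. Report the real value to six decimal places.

0.000000

L=15 odd ⇒ parity kills the (l;000) factor ⇒ I = 0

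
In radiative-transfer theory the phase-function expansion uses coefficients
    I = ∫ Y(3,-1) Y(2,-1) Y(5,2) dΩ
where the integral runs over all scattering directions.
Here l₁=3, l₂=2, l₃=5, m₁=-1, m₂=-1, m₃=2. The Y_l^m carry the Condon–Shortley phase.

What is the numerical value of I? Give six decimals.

0.245532

Checks pass: Σm=0; 10 even; l₃=5∈[1,5].
(2·3+1)(2·2+1)(2·5+1) = 385
Δ: 0! 6! 4! / 11! → 1/2310
sum: t=0:+1/144 = 1/144
3j²(3 2 5; 0 0 0) = Δ·Π!·Σ² = 10/231  (sign -1)
sum: t=0:+1/288 = 1/288
3j²(3 2 5; -1 -1 2) = Δ·Π!·Σ² = 1/22  (sign -1)
combine: 4πI² = 385·10/231·1/22 = 25/33
take √, sign +1: I = 0.24553200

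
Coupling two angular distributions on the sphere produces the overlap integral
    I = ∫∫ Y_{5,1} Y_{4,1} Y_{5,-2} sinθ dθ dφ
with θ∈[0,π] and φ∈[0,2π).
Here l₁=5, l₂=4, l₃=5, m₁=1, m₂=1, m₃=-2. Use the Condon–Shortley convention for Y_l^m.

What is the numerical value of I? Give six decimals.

0.128377

m-sum 0 ✓  L=14 even ✓  1≤5≤9 ✓
Π(2lᵢ+1) = 11×9×11 = 1089
triangle coeff Δ(5,4,5) = 1/3153150
Σ_t [0,4]: t=0:+1/69120 t=1:−1/1728 t=2:+1/576 t=3:−1/1728 t=4:+1/69120 = 7/11520
(3j)²=2/143 [(5 4 5; 0 0 0)], sign=-1
Σ_t [1,4]: t=1:−1/5184 t=2:+1/1152 t=3:−1/2880 t=4:+1/103680 = 7/20736
(3j)²=35/2574 [(5 4 5; 1 1 -2)], sign=-1
⇒ 4πI² = 35/169
I = (+1)√(35/169/(4π)) = 0.12837656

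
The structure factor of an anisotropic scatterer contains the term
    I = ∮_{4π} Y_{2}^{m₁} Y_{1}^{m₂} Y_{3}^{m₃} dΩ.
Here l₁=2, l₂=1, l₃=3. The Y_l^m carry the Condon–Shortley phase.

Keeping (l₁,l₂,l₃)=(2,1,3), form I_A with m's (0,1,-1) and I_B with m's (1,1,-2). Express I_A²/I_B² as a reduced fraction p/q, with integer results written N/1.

Same 2,1,3: normalisation and zero-m 3j drop out of the ratio.
A: Δ: 0! 4! 2! / 7! → 1/105; sum: t=0:+1/8 = 1/8; 3j²(2 1 3; 0 1 -1) = Δ·Π!·Σ² = 2/35  (sign +1)
B: Δ: 0! 4! 2! / 7! → 1/105; sum: t=0:+1/12 = 1/12; 3j²(2 1 3; 1 1 -2) = Δ·Π!·Σ² = 2/21  (sign -1)
I_A²/I_B² = (2/35)/(2/21) = 3/5

3/5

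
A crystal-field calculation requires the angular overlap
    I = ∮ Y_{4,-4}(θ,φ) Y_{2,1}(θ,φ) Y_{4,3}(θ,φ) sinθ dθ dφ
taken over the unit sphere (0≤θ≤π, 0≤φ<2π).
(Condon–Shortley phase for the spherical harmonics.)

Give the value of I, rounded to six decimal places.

0.198645

m-sum 0 ✓  L=10 even ✓  2≤4≤6 ✓
Π(2lᵢ+1) = 9×5×9 = 405
triangle coeff Δ(4,2,4) = 1/13860
Σ_t [0,2]: t=0:+1/192 t=1:−1/36 t=2:+1/192 = -5/288
(3j)²=20/693 [(4 2 4; 0 0 0)], sign=-1
Σ_t [2,2]: t=2:+1/1440 = 1/1440
(3j)²=7/165 [(4 2 4; -4 1 3)], sign=-1
⇒ 4πI² = 60/121
I = (+1)√(60/121/(4π)) = 0.19864517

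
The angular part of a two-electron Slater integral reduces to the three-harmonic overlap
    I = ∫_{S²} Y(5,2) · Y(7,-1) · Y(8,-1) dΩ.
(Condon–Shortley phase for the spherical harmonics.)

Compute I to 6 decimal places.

Checks pass: Σm=0; 20 even; l₃=8∈[2,12].
(2·5+1)(2·7+1)(2·8+1) = 2805
Δ: 4! 6! 10! / 21! → 1/814773960
sum: t=0:+1/87091200 t=1:−1/4976640 t=2:+1/2073600 t=3:−1/4976640 t=4:+1/87091200 = 1/9676800
3j²(5 7 8; 0 0 0) = Δ·Π!·Σ² = 360/46189  (sign +1)
sum: t=0:+1/14929920 t=1:−1/4147200 t=2:+1/8294400 t=3:−1/130636800 = -1/16329600
3j²(5 7 8; 2 -1 -1) = Δ·Π!·Σ² = 1024/138567  (sign +1)
combine: 4πI² = 2805·360/46189·1024/138567 = 1843200/11408683
take √, sign +1: I = 0.11338707

0.113387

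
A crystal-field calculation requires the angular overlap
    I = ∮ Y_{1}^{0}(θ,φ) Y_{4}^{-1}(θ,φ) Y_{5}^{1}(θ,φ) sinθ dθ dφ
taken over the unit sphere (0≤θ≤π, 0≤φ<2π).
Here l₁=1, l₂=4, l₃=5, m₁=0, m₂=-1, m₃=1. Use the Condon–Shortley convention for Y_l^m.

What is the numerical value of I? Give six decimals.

-0.240571

Checks pass: Σm=0; 10 even; l₃=5∈[3,5].
(2·1+1)(2·4+1)(2·5+1) = 297
Δ: 0! 2! 8! / 11! → 1/495
sum: t=0:+1/576 = 1/576
3j²(1 4 5; 0 0 0) = Δ·Π!·Σ² = 5/99  (sign -1)
sum: t=0:+1/720 = 1/720
3j²(1 4 5; 0 -1 1) = Δ·Π!·Σ² = 8/165  (sign +1)
combine: 4πI² = 297·5/99·8/165 = 8/11
take √, sign -1: I = -0.24057125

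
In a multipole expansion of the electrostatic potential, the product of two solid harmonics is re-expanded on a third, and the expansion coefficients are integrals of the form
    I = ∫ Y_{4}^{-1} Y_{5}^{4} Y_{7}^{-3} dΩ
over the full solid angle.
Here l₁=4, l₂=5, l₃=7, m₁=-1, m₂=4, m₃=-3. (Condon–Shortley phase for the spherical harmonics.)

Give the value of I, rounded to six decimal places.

Checks pass: Σm=0; 16 even; l₃=7∈[1,9].
(2·4+1)(2·5+1)(2·7+1) = 1485
Δ: 2! 6! 8! / 17! → 1/6126120
sum: t=0:+1/69120 t=1:−1/20736 t=2:+1/69120 = -1/51840
3j²(4 5 7; 0 0 0) = Δ·Π!·Σ² = 280/21879  (sign +1)
sum: t=1:−1/1935360 t=2:+1/362880 = 13/5806080
3j²(4 5 7; -1 4 -3) = Δ·Π!·Σ² = 195/10472  (sign +1)
combine: 4πI² = 1485·280/21879·195/10472 = 1125/3179
take √, sign +1: I = 0.16781318

0.167813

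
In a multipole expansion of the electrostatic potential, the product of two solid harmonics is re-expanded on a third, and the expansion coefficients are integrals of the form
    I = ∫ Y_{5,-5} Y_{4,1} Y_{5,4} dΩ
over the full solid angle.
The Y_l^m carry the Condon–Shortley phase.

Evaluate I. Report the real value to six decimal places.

m-sum 0 ✓  L=14 even ✓  1≤5≤9 ✓
Π(2lᵢ+1) = 11×9×11 = 1089
triangle coeff Δ(5,4,5) = 1/3153150
Σ_t [0,4]: t=0:+1/69120 t=1:−1/1728 t=2:+1/576 t=3:−1/1728 t=4:+1/69120 = 7/11520
(3j)²=2/143 [(5 4 5; 0 0 0)], sign=-1
Σ_t [4,4]: t=4:+1/103680 = 1/103680
(3j)²=4/143 [(5 4 5; -5 1 4)], sign=-1
⇒ 4πI² = 72/169
I = (+1)√(72/169/(4π)) = 0.18412721

0.184127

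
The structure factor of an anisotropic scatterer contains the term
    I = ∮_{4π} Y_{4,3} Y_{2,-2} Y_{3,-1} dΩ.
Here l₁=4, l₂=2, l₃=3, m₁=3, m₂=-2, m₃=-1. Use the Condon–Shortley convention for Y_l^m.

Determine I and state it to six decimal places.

l₁+l₂+l₃=9 is odd: 3j(l;000)=0 ⇒ I=0

0.000000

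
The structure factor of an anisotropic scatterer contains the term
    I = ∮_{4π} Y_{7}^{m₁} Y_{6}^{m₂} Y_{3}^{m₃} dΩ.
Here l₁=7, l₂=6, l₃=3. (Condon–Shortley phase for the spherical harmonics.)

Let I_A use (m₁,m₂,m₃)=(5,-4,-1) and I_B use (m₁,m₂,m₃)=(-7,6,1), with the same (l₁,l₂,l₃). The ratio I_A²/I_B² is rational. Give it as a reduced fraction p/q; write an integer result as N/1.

841/6006

Same 7,6,3: normalisation and zero-m 3j drop out of the ratio.
A: Δ: 10! 4! 2! / 17! → 1/2042040; sum: t=0:+1/29030400 t=1:−1/2177280 t=2:+1/3870720 = -29/174182400; 3j²(7 6 3; 5 -4 -1) = Δ·Π!·Σ² = 841/185640  (sign -1)
B: Δ: 10! 4! 2! / 17! → 1/2042040; sum: t=10:+1/174182400 = 1/174182400; 3j²(7 6 3; -7 6 1) = Δ·Π!·Σ² = 11/340  (sign +1)
I_A²/I_B² = (841/185640)/(11/340) = 841/6006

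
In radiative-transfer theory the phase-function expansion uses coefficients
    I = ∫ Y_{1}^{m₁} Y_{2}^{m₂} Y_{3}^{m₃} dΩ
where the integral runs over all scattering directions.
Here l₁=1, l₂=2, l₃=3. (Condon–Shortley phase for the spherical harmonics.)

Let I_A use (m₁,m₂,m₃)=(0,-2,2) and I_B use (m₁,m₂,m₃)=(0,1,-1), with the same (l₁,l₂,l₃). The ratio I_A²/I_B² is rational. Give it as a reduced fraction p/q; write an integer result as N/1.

5/8

Shared (l₁,l₂,l₃)=(1,2,3): N and (l;000)² cancel in I_A²/I_B².
A: Δ = 0!·2!·4!/7! = 1/105; Racah Σ t=0..0: t=0:+1/24 = 1/24; ⇒ 3j(1 2 3; 0 -2 2)² = 1/21, sgn -1
B: Δ = 0!·2!·4!/7! = 1/105; Racah Σ t=0..0: t=0:+1/6 = 1/6; ⇒ 3j(1 2 3; 0 1 -1)² = 8/105, sgn +1
I_A²/I_B² = (1/21)/(8/105) = 5/8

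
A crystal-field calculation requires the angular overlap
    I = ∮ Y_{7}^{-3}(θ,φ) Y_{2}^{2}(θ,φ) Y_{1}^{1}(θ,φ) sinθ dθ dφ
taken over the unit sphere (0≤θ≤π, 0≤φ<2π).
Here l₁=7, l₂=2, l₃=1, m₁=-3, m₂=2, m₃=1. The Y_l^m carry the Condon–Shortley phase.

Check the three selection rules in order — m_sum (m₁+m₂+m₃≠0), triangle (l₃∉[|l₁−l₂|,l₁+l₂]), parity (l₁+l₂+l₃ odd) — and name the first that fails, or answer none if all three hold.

azimuthal sum: -3 + 2 + 1 = 0  ✓
5 ≤ 1 ≤ 9 (triangle on l)  ✗
L = 7 + 2 + 1 = 10 (even)

triangle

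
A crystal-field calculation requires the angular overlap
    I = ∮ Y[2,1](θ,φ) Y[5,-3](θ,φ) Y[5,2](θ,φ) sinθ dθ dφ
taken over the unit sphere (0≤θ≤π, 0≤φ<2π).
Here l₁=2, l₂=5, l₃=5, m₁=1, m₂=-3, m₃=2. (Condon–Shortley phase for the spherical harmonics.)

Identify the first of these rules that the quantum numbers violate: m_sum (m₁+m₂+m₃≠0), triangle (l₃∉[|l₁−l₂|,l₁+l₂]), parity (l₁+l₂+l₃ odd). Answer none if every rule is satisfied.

none

Σmᵢ = 0  ✓
l₃∈[|l₁−l₂|,l₁+l₂]=[3,7], have l₃=5  ✓
Σlᵢ = 12 ⇒ even  ✓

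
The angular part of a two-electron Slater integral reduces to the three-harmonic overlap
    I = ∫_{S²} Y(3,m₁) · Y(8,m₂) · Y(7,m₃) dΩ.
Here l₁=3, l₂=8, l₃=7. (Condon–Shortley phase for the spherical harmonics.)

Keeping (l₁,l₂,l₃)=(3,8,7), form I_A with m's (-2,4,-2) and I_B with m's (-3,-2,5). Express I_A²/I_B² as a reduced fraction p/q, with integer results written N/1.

Same 3,8,7: normalisation and zero-m 3j drop out of the ratio.
A: Δ: 4! 2! 12! / 19! → 1/5290740; sum: t=3:−1/26127360 t=4:+1/23224320 = 1/209018880; 3j²(3 8 7; -2 4 -2) = Δ·Π!·Σ² = 275/1058148  (sign -1)
B: Δ: 4! 2! 12! / 19! → 1/5290740; sum: t=4:+1/348364800 = 1/348364800; 3j²(3 8 7; -3 -2 5) = Δ·Π!·Σ² = 165/58786  (sign +1)
I_A²/I_B² = (275/1058148)/(165/58786) = 5/54

5/54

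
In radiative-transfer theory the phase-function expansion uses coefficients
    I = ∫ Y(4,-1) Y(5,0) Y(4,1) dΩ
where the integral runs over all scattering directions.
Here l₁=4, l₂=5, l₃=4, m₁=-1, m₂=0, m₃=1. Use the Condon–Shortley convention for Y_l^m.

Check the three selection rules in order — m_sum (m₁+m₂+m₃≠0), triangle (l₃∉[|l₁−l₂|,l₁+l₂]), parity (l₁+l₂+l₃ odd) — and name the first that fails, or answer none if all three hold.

parity

m₁+m₂+m₃ = -1 + 0 + 1 = 0  ✓
triangle: |4−5|=1 ≤ l₃=4 ≤ 4+5=9  ✓
parity: l₁+l₂+l₃ = 13 is odd  ✗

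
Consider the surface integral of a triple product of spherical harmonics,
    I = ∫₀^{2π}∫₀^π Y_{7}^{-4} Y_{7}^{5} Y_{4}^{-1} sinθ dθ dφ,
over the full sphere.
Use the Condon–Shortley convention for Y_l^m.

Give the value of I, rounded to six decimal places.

Rules hold: Σm=0, L=18 even, 0≤4≤14.
N = 15·15·9 = 2025
Δ = 10!·4!·4!/19! = 1/58198140
Racah Σ t=3..7: t=3:−1/17418240 t=4:+1/622080 t=5:−1/230400 t=6:+1/622080 t=7:−1/17418240 = -1/806400
⇒ 3j(7 7 4; 0 0 0)² = 2268/230945, sgn -1
Racah Σ t=8..10: t=8:+1/11612160 t=9:−1/8709120 t=10:+1/87091200 = -1/58060800
⇒ 3j(7 7 4; -4 5 -1)² = 99/117572, sgn +1
4πI² = N·(3j₀)²·(3jₘ)² = 295245/17631601
I = -1·√(0.0167452/4π) = -0.03650400

-0.036504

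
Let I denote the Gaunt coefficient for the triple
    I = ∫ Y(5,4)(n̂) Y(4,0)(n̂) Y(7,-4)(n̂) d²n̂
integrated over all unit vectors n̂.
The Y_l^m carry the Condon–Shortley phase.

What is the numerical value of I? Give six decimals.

-0.153174

Rules hold: Σm=0, L=16 even, 1≤7≤9.
N = 11·9·15 = 1485
Δ = 2!·8!·6!/17! = 1/6126120
Racah Σ t=0..2: t=0:+1/69120 t=1:−1/20736 t=2:+1/69120 = -1/51840
⇒ 3j(5 4 7; 0 0 0)² = 280/21879, sgn +1
Racah Σ t=0..1: t=0:+1/483840 t=1:−1/1451520 = 1/725760
⇒ 3j(5 4 7; 4 0 -4)² = 24/1547, sgn -1
4πI² = N·(3j₀)²·(3jₘ)² = 14400/48841
I = -1·√(0.294834/4π) = -0.15317364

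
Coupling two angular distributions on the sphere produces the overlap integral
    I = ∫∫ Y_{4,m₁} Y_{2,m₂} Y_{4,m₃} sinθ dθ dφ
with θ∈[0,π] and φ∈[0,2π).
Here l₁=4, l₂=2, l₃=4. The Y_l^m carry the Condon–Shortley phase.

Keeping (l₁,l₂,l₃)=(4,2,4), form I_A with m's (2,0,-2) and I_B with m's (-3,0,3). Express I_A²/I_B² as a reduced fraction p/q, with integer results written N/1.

l's match ⇒ only the (l;m) 3-j factors differ between A and B.
A: triangle coeff Δ(4,2,4) = 1/13860; Σ_t [0,2]: t=0:+1/192 t=1:−1/120 t=2:+1/2880 = -1/360; (3j)²=16/3465 [(4 2 4; 2 0 -2)], sign=-1
B: triangle coeff Δ(4,2,4) = 1/13860; Σ_t [1,2]: t=1:−1/720 t=2:+1/480 = 1/1440; (3j)²=7/1980 [(4 2 4; -3 0 3)], sign=-1
I_A²/I_B² = (16/3465)/(7/1980) = 64/49

64/49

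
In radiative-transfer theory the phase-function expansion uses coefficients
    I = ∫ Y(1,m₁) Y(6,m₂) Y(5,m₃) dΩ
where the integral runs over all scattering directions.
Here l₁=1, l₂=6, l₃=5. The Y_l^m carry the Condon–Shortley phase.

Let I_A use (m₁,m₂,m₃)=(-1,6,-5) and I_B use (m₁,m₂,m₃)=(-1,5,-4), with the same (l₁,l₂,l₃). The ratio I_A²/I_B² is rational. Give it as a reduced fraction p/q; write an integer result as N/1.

6/5

l's match ⇒ only the (l;m) 3-j factors differ between A and B.
A: triangle coeff Δ(1,6,5) = 1/858; Σ_t [2,2]: t=2:+1/7257600 = 1/7257600; (3j)²=1/13 [(1 6 5; -1 6 -5)], sign=+1
B: triangle coeff Δ(1,6,5) = 1/858; Σ_t [2,2]: t=2:+1/725760 = 1/725760; (3j)²=5/78 [(1 6 5; -1 5 -4)], sign=-1
I_A²/I_B² = (1/13)/(5/78) = 6/5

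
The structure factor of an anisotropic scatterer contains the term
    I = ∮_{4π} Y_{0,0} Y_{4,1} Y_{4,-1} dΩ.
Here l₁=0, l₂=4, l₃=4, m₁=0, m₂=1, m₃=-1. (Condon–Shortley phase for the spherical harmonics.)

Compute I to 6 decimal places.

Checks pass: Σm=0; 8 even; l₃=4∈[4,4].
(2·0+1)(2·4+1)(2·4+1) = 81
Δ: 0! 0! 8! / 9! → 1/9
sum: t=0:+1/576 = 1/576
3j²(0 4 4; 0 0 0) = Δ·Π!·Σ² = 1/9  (sign +1)
sum: t=0:+1/720 = 1/720
3j²(0 4 4; 0 1 -1) = Δ·Π!·Σ² = 1/9  (sign -1)
combine: 4πI² = 81·1/9·1/9 = 1/1
take √, sign -1: I = -0.28209479

-0.282095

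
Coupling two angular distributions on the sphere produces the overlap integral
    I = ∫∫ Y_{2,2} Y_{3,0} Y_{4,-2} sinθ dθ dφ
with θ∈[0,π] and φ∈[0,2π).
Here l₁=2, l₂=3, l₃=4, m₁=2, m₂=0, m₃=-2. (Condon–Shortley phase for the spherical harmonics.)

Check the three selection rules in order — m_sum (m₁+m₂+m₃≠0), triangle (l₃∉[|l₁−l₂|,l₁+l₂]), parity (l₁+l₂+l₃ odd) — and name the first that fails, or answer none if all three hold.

parity

azimuthal sum: 2 + 0 − 2 = 0  ✓
1 ≤ 4 ≤ 5 (triangle on l)  ✓
L = 2 + 3 + 4 = 9 (odd)  ✗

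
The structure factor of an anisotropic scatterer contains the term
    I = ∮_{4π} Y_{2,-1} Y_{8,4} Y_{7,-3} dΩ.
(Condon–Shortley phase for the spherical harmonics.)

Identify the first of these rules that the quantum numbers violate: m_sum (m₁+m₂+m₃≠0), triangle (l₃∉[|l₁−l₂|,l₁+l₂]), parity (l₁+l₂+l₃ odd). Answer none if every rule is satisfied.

m₁+m₂+m₃ = -1 + 4 − 3 = 0  ✓
triangle: |2−8|=6 ≤ l₃=7 ≤ 2+8=10  ✓
parity: l₁+l₂+l₃ = 17 is odd  ✗

parity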